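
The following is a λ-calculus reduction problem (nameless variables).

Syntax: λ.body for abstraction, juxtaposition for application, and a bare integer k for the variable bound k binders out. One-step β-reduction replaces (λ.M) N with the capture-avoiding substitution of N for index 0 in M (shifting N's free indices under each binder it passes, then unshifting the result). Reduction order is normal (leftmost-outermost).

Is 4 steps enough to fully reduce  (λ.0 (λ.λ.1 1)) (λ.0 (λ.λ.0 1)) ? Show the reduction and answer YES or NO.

  start: (λ.0 (λ.λ.1 1)) (λ.0 (λ.λ.0 1))
  step 1: (λ.0 (λ.λ.0 1)) (λ.λ.1 1)
  step 2: (λ.λ.1 1) (λ.λ.0 1)
  step 3: λ.(λ.λ.0 1) (λ.λ.0 1)
  step 4: λ.λ.0 (λ.λ.0 1)

Answer: YES — reaches normal form λ.λ.0 (λ.λ.0 1) in 4 ≤ 4 steps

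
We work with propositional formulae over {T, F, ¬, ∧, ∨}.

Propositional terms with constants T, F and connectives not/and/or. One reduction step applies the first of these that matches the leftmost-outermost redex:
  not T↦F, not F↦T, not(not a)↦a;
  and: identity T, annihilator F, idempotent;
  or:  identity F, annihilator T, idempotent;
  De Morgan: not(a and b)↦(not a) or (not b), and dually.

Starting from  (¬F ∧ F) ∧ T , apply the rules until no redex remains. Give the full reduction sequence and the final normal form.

  start: (¬F ∧ F) ∧ T
  step 1: ¬F ∧ F
  step 2: F

Answer: normal form = F  (in 2 steps)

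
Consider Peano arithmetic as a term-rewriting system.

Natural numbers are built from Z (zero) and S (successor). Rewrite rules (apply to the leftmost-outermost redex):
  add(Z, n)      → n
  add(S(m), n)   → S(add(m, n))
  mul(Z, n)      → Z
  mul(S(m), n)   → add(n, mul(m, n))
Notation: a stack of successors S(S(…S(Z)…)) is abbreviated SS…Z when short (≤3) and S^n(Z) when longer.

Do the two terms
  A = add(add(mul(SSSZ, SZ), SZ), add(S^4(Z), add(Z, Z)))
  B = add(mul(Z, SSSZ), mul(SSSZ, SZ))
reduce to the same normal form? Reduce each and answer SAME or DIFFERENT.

Term A:
  start: add(add(mul(SSSZ, SZ), SZ), add(S^4(Z), add(Z, Z)))
  step 1: add(add(add(SZ, mul(SSZ, SZ)), SZ), add(S^4(Z), add(Z, Z)))
  step 2: add(add(S(add(Z, mul(SSZ, SZ))), SZ), add(S^4(Z), add(Z, Z)))
  step 3: add(S(add(add(Z, mul(SSZ, SZ)), SZ)), add(S^4(Z), add(Z, Z)))
  step 4: S(add(add(add(Z, mul(SSZ, SZ)), SZ), add(S^4(Z), add(Z, Z))))
  step 5: S(add(add(mul(SSZ, SZ), SZ), add(S^4(Z), add(Z, Z))))
  step 6: S(add(add(add(SZ, mul(SZ, SZ)), SZ), add(S^4(Z), add(Z, Z))))
  step 7: S(add(add(S(add(Z, mul(SZ, SZ))), SZ), add(S^4(Z), add(Z, Z))))
  step 8: S(add(S(add(add(Z, mul(SZ, SZ)), SZ)), add(S^4(Z), add(Z, Z))))
  step 9: S(S(add(add(add(Z, mul(SZ, SZ)), SZ), add(S^4(Z), add(Z, Z)))))
  step 10: S(S(add(add(mul(SZ, SZ), SZ), add(S^4(Z), add(Z, Z)))))
  step 11: S(S(add(add(add(SZ, mul(Z, SZ)), SZ), add(S^4(Z), add(Z, Z)))))
  step 12: S(S(add(add(S(add(Z, mul(Z, SZ))), SZ), add(S^4(Z), add(Z, Z)))))
  step 13: S(S(add(S(add(add(Z, mul(Z, SZ)), SZ)), add(S^4(Z), add(Z, Z)))))
  step 14: S(S(S(add(add(add(Z, mul(Z, SZ)), SZ), add(S^4(Z), add(Z, Z))))))
  step 15: S(S(S(add(add(mul(Z, SZ), SZ), add(S^4(Z), add(Z, Z))))))
  step 16: S(S(S(add(add(Z, SZ), add(S^4(Z), add(Z, Z))))))
  step 17: S(S(S(add(SZ, add(S^4(Z), add(Z, Z))))))
  step 18: S(S(S(S(add(Z, add(S^4(Z), add(Z, Z)))))))
  step 19: S(S(S(S(add(S^4(Z), add(Z, Z))))))
  step 20: S(S(S(S(S(add(SSSZ, add(Z, Z)))))))
  step 21: S(S(S(S(S(S(add(SSZ, add(Z, Z))))))))
  step 22: S(S(S(S(S(S(S(add(SZ, add(Z, Z)))))))))
  step 23: S(S(S(S(S(S(S(S(add(Z, add(Z, Z))))))))))
  step 24: S(S(S(S(S(S(S(S(add(Z, Z)))))))))
  step 25: S^8(Z)

Term B:
  start: add(mul(Z, SSSZ), mul(SSSZ, SZ))
  step 1: add(Z, mul(SSSZ, SZ))
  step 2: mul(SSSZ, SZ)
  step 3: add(SZ, mul(SSZ, SZ))
  step 4: S(add(Z, mul(SSZ, SZ)))
  step 5: S(mul(SSZ, SZ))
  step 6: S(add(SZ, mul(SZ, SZ)))
  step 7: S(S(add(Z, mul(SZ, SZ))))
  step 8: S(S(mul(SZ, SZ)))
  step 9: S(S(add(SZ, mul(Z, SZ))))
  step 10: S(S(S(add(Z, mul(Z, SZ)))))
  step 11: S(S(S(mul(Z, SZ))))
  step 12: SSSZ

Answer: DIFFERENT — A ⇓ S^8(Z), B ⇓ SSSZ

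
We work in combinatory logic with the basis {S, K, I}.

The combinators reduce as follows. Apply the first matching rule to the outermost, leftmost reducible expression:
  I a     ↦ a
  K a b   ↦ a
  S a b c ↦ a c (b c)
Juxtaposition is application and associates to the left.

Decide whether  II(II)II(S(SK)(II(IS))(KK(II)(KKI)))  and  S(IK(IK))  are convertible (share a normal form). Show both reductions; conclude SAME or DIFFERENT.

Answer: SAME — A ⇓ S(KK), B ⇓ S(KK)

Working:
Term A:
  start: II(II)II(S(SK)(II(IS))(KK(II)(KKI)))
  [1] I(II)II(S(SK)(II(IS))(KK(II)(KKI)))
  [2] IIII(S(SK)(II(IS))(KK(II)(KKI)))
  [3] III(S(SK)(II(IS))(KK(II)(KKI)))
  [4] II(S(SK)(II(IS))(KK(II)(KKI)))
  [5] I(S(SK)(II(IS))(KK(II)(KKI)))
  [6] S(SK)(II(IS))(KK(II)(KKI))
  [7] SK(KK(II)(KKI))(II(IS)(KK(II)(KKI)))
  [8] K(II(IS)(KK(II)(KKI)))(KK(II)(KKI)(II(IS)(KK(II)(KKI))))
  [9] II(IS)(KK(II)(KKI))
  [10] I(IS)(KK(II)(KKI))
  [11] IS(KK(II)(KKI))
  [12] S(KK(II)(KKI))
  [13] S(K(KKI))
  [14] S(KK)

Term B:
  start: S(IK(IK))
  [1] S(K(IK))
  [2] S(KK)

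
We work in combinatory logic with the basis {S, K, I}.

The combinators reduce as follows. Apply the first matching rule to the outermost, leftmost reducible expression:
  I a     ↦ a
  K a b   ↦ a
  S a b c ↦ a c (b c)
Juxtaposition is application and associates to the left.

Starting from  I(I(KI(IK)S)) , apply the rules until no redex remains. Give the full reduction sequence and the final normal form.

Answer: normal form = S  (in 4 steps)

Working:
  start: I(I(KI(IK)S))
  [1] I(KI(IK)S)
  [2] KI(IK)S
  [3] IS
  [4] S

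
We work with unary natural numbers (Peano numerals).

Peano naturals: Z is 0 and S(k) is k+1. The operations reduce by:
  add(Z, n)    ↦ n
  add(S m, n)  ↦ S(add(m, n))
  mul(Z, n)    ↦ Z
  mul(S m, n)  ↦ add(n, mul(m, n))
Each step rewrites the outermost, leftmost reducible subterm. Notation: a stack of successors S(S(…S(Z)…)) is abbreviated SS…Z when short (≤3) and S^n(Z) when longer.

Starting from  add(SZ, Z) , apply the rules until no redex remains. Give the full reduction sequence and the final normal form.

Answer: normal form = SZ  (in 2 steps)

Reduction:
  start: add(SZ, Z)
  →1  S(add(Z, Z))
  →2  SZ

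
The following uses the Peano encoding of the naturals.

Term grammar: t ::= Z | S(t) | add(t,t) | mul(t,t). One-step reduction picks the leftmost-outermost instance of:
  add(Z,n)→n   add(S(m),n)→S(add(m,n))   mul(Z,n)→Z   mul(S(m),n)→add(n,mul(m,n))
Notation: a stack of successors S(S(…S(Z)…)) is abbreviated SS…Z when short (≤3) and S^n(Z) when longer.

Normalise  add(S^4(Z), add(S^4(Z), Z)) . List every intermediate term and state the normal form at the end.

Answer: normal form = S^8(Z)  (in 10 steps)

Reduction:
  start: add(S^4(Z), add(S^4(Z), Z))
  [1] S(add(SSSZ, add(S^4(Z), Z)))
  [2] S(S(add(SSZ, add(S^4(Z), Z))))
  [3] S(S(S(add(SZ, add(S^4(Z), Z)))))
  [4] S(S(S(S(add(Z, add(S^4(Z), Z))))))
  [5] S(S(S(S(add(S^4(Z), Z)))))
  [6] S(S(S(S(S(add(SSSZ, Z))))))
  [7] S(S(S(S(S(S(add(SSZ, Z)))))))
  [8] S(S(S(S(S(S(S(add(SZ, Z))))))))
  [9] S(S(S(S(S(S(S(S(add(Z, Z)))))))))
  [10] S^8(Z)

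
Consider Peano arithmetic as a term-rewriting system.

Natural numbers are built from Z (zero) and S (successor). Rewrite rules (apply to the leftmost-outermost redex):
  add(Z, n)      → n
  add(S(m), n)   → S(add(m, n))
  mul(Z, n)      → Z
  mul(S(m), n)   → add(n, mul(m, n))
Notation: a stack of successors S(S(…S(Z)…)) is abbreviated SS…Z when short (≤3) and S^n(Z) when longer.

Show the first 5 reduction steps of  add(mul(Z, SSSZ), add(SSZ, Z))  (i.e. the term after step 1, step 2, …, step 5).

  start: add(mul(Z, SSSZ), add(SSZ, Z))
  step 1: add(Z, add(SSZ, Z))
  step 2: add(SSZ, Z)
  step 3: S(add(SZ, Z))
  step 4: S(S(add(Z, Z)))
  step 5: SSZ

Answer: after 5 steps: SSZ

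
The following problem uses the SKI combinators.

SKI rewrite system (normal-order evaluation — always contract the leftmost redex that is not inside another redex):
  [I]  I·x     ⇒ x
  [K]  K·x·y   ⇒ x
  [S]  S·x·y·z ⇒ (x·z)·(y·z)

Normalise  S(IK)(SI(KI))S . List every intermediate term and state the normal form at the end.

  start: S(IK)(SI(KI))S
  [1] IKS(SI(KI)S)
  [2] KS(SI(KI)S)
  [3] S

Answer: normal form = S  (in 3 steps)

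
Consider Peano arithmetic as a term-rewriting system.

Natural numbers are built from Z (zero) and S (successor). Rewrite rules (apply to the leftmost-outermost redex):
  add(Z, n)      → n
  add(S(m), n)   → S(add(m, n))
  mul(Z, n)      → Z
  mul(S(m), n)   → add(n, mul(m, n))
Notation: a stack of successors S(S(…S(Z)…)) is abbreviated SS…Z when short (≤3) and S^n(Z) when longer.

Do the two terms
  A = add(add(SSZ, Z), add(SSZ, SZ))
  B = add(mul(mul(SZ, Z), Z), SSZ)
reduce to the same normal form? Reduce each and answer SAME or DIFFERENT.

Term A:
  start: add(add(SSZ, Z), add(SSZ, SZ))
  →1  add(S(add(SZ, Z)), add(SSZ, SZ))
  →2  S(add(add(SZ, Z), add(SSZ, SZ)))
  →3  S(add(S(add(Z, Z)), add(SSZ, SZ)))
  →4  S(S(add(add(Z, Z), add(SSZ, SZ))))
  →5  S(S(add(Z, add(SSZ, SZ))))
  →6  S(S(add(SSZ, SZ)))
  →7  S(S(S(add(SZ, SZ))))
  →8  S(S(S(S(add(Z, SZ)))))
  →9  S^5(Z)

Term B:
  start: add(mul(mul(SZ, Z), Z), SSZ)
  →1  add(mul(add(Z, mul(Z, Z)), Z), SSZ)
  →2  add(mul(mul(Z, Z), Z), SSZ)
  →3  add(mul(Z, Z), SSZ)
  →4  add(Z, SSZ)
  →5  SSZ

Answer: DIFFERENT — A ⇓ S^5(Z), B ⇓ SSZ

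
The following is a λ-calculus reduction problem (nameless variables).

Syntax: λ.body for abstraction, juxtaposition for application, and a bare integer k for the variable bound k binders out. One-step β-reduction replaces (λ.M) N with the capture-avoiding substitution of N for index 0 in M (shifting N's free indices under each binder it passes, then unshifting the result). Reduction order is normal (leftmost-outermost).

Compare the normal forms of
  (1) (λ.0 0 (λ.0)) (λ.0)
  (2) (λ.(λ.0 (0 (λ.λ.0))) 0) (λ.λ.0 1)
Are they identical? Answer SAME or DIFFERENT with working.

Answer: DIFFERENT — A ⇓ λ.0, B ⇓ λ.0 (λ.0 (λ.λ.0))

Derivation:
Term A:
  start: (λ.0 0 (λ.0)) (λ.0)
  step 1: (λ.0) (λ.0) (λ.0)
  step 2: (λ.0) (λ.0)
  step 3: λ.0

Term B:
  start: (λ.(λ.0 (0 (λ.λ.0))) 0) (λ.λ.0 1)
  step 1: (λ.0 (0 (λ.λ.0))) (λ.λ.0 1)
  step 2: (λ.λ.0 1) ((λ.λ.0 1) (λ.λ.0))
  step 3: λ.0 ((λ.λ.0 1) (λ.λ.0))
  step 4: λ.0 (λ.0 (λ.λ.0))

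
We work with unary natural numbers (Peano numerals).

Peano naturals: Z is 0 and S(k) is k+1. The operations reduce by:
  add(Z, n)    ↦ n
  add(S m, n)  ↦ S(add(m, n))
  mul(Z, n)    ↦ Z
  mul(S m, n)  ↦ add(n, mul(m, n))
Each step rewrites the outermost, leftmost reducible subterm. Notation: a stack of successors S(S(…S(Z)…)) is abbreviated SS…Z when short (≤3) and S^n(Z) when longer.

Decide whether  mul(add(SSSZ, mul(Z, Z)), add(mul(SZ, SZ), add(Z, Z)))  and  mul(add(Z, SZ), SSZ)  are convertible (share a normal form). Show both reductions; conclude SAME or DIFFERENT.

Answer: DIFFERENT — A ⇓ SSSZ, B ⇓ SSZ

Derivation:
Term A:
  start: mul(add(SSSZ, mul(Z, Z)), add(mul(SZ, SZ), add(Z, Z)))
  step 1: mul(S(add(SSZ, mul(Z, Z))), add(mul(SZ, SZ), add(Z, Z)))
  step 2: add(add(mul(SZ, SZ), add(Z, Z)), mul(add(SSZ, mul(Z, Z)), add(mul(SZ, SZ), add(Z, Z))))
  step 3: add(add(add(SZ, mul(Z, SZ)), add(Z, Z)), mul(add(SSZ, mul(Z, Z)), add(mul(SZ, SZ), add(Z, Z))))
  step 4: add(add(S(add(Z, mul(Z, SZ))), add(Z, Z)), mul(add(SSZ, mul(Z, Z)), add(mul(SZ, SZ), add(Z, Z))))
  step 5: add(S(add(add(Z, mul(Z, SZ)), add(Z, Z))), mul(add(SSZ, mul(Z, Z)), add(mul(SZ, SZ), add(Z, Z))))
  step 6: S(add(add(add(Z, mul(Z, SZ)), add(Z, Z)), mul(add(SSZ, mul(Z, Z)), add(mul(SZ, SZ), add(Z, Z)))))
  step 7: S(add(add(mul(Z, SZ), add(Z, Z)), mul(add(SSZ, mul(Z, Z)), add(mul(SZ, SZ), add(Z, Z)))))
  step 8: S(add(add(Z, add(Z, Z)), mul(add(SSZ, mul(Z, Z)), add(mul(SZ, SZ), add(Z, Z)))))
  step 9: S(add(add(Z, Z), mul(add(SSZ, mul(Z, Z)), add(mul(SZ, SZ), add(Z, Z)))))
  step 10: S(add(Z, mul(add(SSZ, mul(Z, Z)), add(mul(SZ, SZ), add(Z, Z)))))
  step 11: S(mul(add(SSZ, mul(Z, Z)), add(mul(SZ, SZ), add(Z, Z))))
  step 12: S(mul(S(add(SZ, mul(Z, Z))), add(mul(SZ, SZ), add(Z, Z))))
  step 13: S(add(add(mul(SZ, SZ), add(Z, Z)), mul(add(SZ, mul(Z, Z)), add(mul(SZ, SZ), add(Z, Z)))))
  step 14: S(add(add(add(SZ, mul(Z, SZ)), add(Z, Z)), mul(add(SZ, mul(Z, Z)), add(mul(SZ, SZ), add(Z, Z)))))
  step 15: S(add(add(S(add(Z, mul(Z, SZ))), add(Z, Z)), mul(add(SZ, mul(Z, Z)), add(mul(SZ, SZ), add(Z, Z)))))
  step 16: S(add(S(add(add(Z, mul(Z, SZ)), add(Z, Z))), mul(add(SZ, mul(Z, Z)), add(mul(SZ, SZ), add(Z, Z)))))
  step 17: S(S(add(add(add(Z, mul(Z, SZ)), add(Z, Z)), mul(add(SZ, mul(Z, Z)), add(mul(SZ, SZ), add(Z, Z))))))
  step 18: S(S(add(add(mul(Z, SZ), add(Z, Z)), mul(add(SZ, mul(Z, Z)), add(mul(SZ, SZ), add(Z, Z))))))
  step 19: S(S(add(add(Z, add(Z, Z)), mul(add(SZ, mul(Z, Z)), add(mul(SZ, SZ), add(Z, Z))))))
  step 20: S(S(add(add(Z, Z), mul(add(SZ, mul(Z, Z)), add(mul(SZ, SZ), add(Z, Z))))))
  step 21: S(S(add(Z, mul(add(SZ, mul(Z, Z)), add(mul(SZ, SZ), add(Z, Z))))))
  step 22: S(S(mul(add(SZ, mul(Z, Z)), add(mul(SZ, SZ), add(Z, Z)))))
  step 23: S(S(mul(S(add(Z, mul(Z, Z))), add(mul(SZ, SZ), add(Z, Z)))))
  step 24: S(S(add(add(mul(SZ, SZ), add(Z, Z)), mul(add(Z, mul(Z, Z)), add(mul(SZ, SZ), add(Z, Z))))))
  step 25: S(S(add(add(add(SZ, mul(Z, SZ)), add(Z, Z)), mul(add(Z, mul(Z, Z)), add(mul(SZ, SZ), add(Z, Z))))))
  step 26: S(S(add(add(S(add(Z, mul(Z, SZ))), add(Z, Z)), mul(add(Z, mul(Z, Z)), add(mul(SZ, SZ), add(Z, Z))))))
  step 27: S(S(add(S(add(add(Z, mul(Z, SZ)), add(Z, Z))), mul(add(Z, mul(Z, Z)), add(mul(SZ, SZ), add(Z, Z))))))
  step 28: S(S(S(add(add(add(Z, mul(Z, SZ)), add(Z, Z)), mul(add(Z, mul(Z, Z)), add(mul(SZ, SZ), add(Z, Z)))))))
  step 29: S(S(S(add(add(mul(Z, SZ), add(Z, Z)), mul(add(Z, mul(Z, Z)), add(mul(SZ, SZ), add(Z, Z)))))))
  step 30: S(S(S(add(add(Z, add(Z, Z)), mul(add(Z, mul(Z, Z)), add(mul(SZ, SZ), add(Z, Z)))))))
  step 31: S(S(S(add(add(Z, Z), mul(add(Z, mul(Z, Z)), add(mul(SZ, SZ), add(Z, Z)))))))
  step 32: S(S(S(add(Z, mul(add(Z, mul(Z, Z)), add(mul(SZ, SZ), add(Z, Z)))))))
  step 33: S(S(S(mul(add(Z, mul(Z, Z)), add(mul(SZ, SZ), add(Z, Z))))))
  step 34: S(S(S(mul(mul(Z, Z), add(mul(SZ, SZ), add(Z, Z))))))
  step 35: S(S(S(mul(Z, add(mul(SZ, SZ), add(Z, Z))))))
  step 36: SSSZ

Term B:
  start: mul(add(Z, SZ), SSZ)
  step 1: mul(SZ, SSZ)
  step 2: add(SSZ, mul(Z, SSZ))
  step 3: S(add(SZ, mul(Z, SSZ)))
  step 4: S(S(add(Z, mul(Z, SSZ))))
  step 5: S(S(mul(Z, SSZ)))
  step 6: SSZ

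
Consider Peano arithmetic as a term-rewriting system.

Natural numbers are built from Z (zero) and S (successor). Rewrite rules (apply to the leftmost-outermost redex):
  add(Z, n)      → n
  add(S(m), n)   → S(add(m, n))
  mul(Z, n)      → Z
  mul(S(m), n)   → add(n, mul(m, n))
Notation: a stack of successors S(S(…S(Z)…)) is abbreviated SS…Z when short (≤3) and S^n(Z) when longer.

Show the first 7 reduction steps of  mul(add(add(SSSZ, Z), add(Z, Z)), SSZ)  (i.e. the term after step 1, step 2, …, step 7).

  start: mul(add(add(SSSZ, Z), add(Z, Z)), SSZ)
  [1] mul(add(S(add(SSZ, Z)), add(Z, Z)), SSZ)
  [2] mul(S(add(add(SSZ, Z), add(Z, Z))), SSZ)
  [3] add(SSZ, mul(add(add(SSZ, Z), add(Z, Z)), SSZ))
  [4] S(add(SZ, mul(add(add(SSZ, Z), add(Z, Z)), SSZ)))
  [5] S(S(add(Z, mul(add(add(SSZ, Z), add(Z, Z)), SSZ))))
  [6] S(S(mul(add(add(SSZ, Z), add(Z, Z)), SSZ)))
  [7] S(S(mul(add(S(add(SZ, Z)), add(Z, Z)), SSZ)))

Answer: after 7 steps: S(S(mul(add(S(add(SZ, Z)), add(Z, Z)), SSZ)))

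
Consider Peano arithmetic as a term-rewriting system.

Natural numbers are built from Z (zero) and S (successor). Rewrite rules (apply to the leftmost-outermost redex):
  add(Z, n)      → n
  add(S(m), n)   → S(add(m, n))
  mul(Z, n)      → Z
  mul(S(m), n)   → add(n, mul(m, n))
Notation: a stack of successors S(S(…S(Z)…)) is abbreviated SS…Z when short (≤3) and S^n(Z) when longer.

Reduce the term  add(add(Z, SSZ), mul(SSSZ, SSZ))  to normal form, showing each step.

  start: add(add(Z, SSZ), mul(SSSZ, SSZ))
  [1] add(SSZ, mul(SSSZ, SSZ))
  [2] S(add(SZ, mul(SSSZ, SSZ)))
  [3] S(S(add(Z, mul(SSSZ, SSZ))))
  [4] S(S(mul(SSSZ, SSZ)))
  [5] S(S(add(SSZ, mul(SSZ, SSZ))))
  [6] S(S(S(add(SZ, mul(SSZ, SSZ)))))
  [7] S(S(S(S(add(Z, mul(SSZ, SSZ))))))
  [8] S(S(S(S(mul(SSZ, SSZ)))))
  [9] S(S(S(S(add(SSZ, mul(SZ, SSZ))))))
  [10] S(S(S(S(S(add(SZ, mul(SZ, SSZ)))))))
  [11] S(S(S(S(S(S(add(Z, mul(SZ, SSZ))))))))
  [12] S(S(S(S(S(S(mul(SZ, SSZ)))))))
  [13] S(S(S(S(S(S(add(SSZ, mul(Z, SSZ))))))))
  [14] S(S(S(S(S(S(S(add(SZ, mul(Z, SSZ)))))))))
  [15] S(S(S(S(S(S(S(S(add(Z, mul(Z, SSZ))))))))))
  [16] S(S(S(S(S(S(S(S(mul(Z, SSZ)))))))))
  [17] S^8(Z)

Answer: normal form = S^8(Z)  (in 17 steps)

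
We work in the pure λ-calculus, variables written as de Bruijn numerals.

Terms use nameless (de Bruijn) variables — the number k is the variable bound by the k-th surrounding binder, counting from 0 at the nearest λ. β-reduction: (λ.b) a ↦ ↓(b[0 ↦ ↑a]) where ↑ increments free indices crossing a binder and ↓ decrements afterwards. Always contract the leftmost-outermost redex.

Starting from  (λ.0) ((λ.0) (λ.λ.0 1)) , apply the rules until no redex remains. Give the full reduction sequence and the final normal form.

  start: (λ.0) ((λ.0) (λ.λ.0 1))
  →1  (λ.0) (λ.λ.0 1)
  →2  λ.λ.0 1

Answer: normal form = λ.λ.0 1  (in 2 steps)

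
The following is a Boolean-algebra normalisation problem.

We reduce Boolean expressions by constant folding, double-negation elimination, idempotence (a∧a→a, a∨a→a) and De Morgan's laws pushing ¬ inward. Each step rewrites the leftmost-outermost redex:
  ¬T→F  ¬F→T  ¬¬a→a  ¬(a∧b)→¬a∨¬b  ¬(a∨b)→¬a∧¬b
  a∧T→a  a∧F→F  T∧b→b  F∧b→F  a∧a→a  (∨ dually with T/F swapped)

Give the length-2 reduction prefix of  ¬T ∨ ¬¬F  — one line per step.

Answer: after 2 steps: ¬¬F

Reduction:
  start: ¬T ∨ ¬¬F
  step 1: F ∨ ¬¬F
  step 2: ¬¬F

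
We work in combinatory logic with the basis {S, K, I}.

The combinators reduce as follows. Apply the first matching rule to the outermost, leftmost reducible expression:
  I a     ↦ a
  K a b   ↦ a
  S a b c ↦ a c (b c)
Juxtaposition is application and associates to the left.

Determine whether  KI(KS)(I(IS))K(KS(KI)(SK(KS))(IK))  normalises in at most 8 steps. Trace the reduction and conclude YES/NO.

  start: KI(KS)(I(IS))K(KS(KI)(SK(KS))(IK))
  step 1: I(I(IS))K(KS(KI)(SK(KS))(IK))
  step 2: I(IS)K(KS(KI)(SK(KS))(IK))
  step 3: ISK(KS(KI)(SK(KS))(IK))
  step 4: SK(KS(KI)(SK(KS))(IK))
  step 5: SK(S(SK(KS))(IK))
  step 6: SK(S(SK(KS))K)

Answer: YES — reaches normal form SK(S(SK(KS))K) in 6 ≤ 8 steps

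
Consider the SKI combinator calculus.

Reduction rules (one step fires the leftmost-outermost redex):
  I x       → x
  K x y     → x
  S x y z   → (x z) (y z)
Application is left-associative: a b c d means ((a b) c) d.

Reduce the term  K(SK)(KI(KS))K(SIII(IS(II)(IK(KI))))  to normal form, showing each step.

  start: K(SK)(KI(KS))K(SIII(IS(II)(IK(KI))))
  step 1: SKK(SIII(IS(II)(IK(KI))))
  step 2: K(SIII(IS(II)(IK(KI))))(K(SIII(IS(II)(IK(KI)))))
  step 3: SIII(IS(II)(IK(KI)))
  step 4: II(II)(IS(II)(IK(KI)))
  step 5: I(II)(IS(II)(IK(KI)))
  step 6: II(IS(II)(IK(KI)))
  step 7: I(IS(II)(IK(KI)))
  step 8: IS(II)(IK(KI))
  step 9: S(II)(IK(KI))
  step 10: SI(IK(KI))
  step 11: SI(K(KI))

Answer: normal form = SI(K(KI))  (in 11 steps)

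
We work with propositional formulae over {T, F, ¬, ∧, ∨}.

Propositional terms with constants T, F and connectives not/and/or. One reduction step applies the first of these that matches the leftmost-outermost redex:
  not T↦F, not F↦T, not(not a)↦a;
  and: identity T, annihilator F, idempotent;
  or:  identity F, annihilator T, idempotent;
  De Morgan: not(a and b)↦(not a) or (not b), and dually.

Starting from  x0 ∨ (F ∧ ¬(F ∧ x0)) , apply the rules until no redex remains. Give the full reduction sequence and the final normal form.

Answer: normal form = x0  (in 2 steps)

Derivation:
  start: x0 ∨ (F ∧ ¬(F ∧ x0))
  →1  x0 ∨ F
  →2  x0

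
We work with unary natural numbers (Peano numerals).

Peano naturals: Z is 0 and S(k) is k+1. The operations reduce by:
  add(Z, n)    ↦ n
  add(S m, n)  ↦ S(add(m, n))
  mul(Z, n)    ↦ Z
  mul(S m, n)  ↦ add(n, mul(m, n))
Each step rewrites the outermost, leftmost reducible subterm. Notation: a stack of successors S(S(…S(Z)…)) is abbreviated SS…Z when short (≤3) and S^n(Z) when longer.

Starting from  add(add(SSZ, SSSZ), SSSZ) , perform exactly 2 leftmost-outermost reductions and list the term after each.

Answer: after 2 steps: S(add(add(SZ, SSSZ), SSSZ))

Derivation:
  start: add(add(SSZ, SSSZ), SSSZ)
  →1  add(S(add(SZ, SSSZ)), SSSZ)
  →2  S(add(add(SZ, SSSZ), SSSZ))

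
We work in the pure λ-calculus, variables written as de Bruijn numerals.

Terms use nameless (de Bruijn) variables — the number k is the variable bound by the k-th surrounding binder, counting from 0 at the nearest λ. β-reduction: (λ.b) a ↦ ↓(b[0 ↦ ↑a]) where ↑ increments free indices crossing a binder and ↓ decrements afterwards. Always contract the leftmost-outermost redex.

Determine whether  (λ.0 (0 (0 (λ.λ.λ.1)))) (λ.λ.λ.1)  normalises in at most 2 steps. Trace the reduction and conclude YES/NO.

  start: (λ.0 (0 (0 (λ.λ.λ.1)))) (λ.λ.λ.1)
  →1  (λ.λ.λ.1) ((λ.λ.λ.1) ((λ.λ.λ.1) (λ.λ.λ.1)))
  →2  λ.λ.1

Answer: YES — reaches normal form λ.λ.1 in 2 ≤ 2 steps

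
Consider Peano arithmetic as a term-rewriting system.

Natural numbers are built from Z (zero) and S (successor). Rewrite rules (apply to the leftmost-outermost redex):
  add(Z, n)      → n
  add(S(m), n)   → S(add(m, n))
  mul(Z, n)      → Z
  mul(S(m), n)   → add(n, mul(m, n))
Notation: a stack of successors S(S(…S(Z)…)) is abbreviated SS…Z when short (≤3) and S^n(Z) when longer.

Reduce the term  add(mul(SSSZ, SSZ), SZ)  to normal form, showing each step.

  start: add(mul(SSSZ, SSZ), SZ)
  step 1: add(add(SSZ, mul(SSZ, SSZ)), SZ)
  step 2: add(S(add(SZ, mul(SSZ, SSZ))), SZ)
  step 3: S(add(add(SZ, mul(SSZ, SSZ)), SZ))
  step 4: S(add(S(add(Z, mul(SSZ, SSZ))), SZ))
  step 5: S(S(add(add(Z, mul(SSZ, SSZ)), SZ)))
  step 6: S(S(add(mul(SSZ, SSZ), SZ)))
  step 7: S(S(add(add(SSZ, mul(SZ, SSZ)), SZ)))
  step 8: S(S(add(S(add(SZ, mul(SZ, SSZ))), SZ)))
  step 9: S(S(S(add(add(SZ, mul(SZ, SSZ)), SZ))))
  step 10: S(S(S(add(S(add(Z, mul(SZ, SSZ))), SZ))))
  step 11: S(S(S(S(add(add(Z, mul(SZ, SSZ)), SZ)))))
  step 12: S(S(S(S(add(mul(SZ, SSZ), SZ)))))
  step 13: S(S(S(S(add(add(SSZ, mul(Z, SSZ)), SZ)))))
  step 14: S(S(S(S(add(S(add(SZ, mul(Z, SSZ))), SZ)))))
  step 15: S(S(S(S(S(add(add(SZ, mul(Z, SSZ)), SZ))))))
  step 16: S(S(S(S(S(add(S(add(Z, mul(Z, SSZ))), SZ))))))
  step 17: S(S(S(S(S(S(add(add(Z, mul(Z, SSZ)), SZ)))))))
  step 18: S(S(S(S(S(S(add(mul(Z, SSZ), SZ)))))))
  step 19: S(S(S(S(S(S(add(Z, SZ)))))))
  step 20: S^7(Z)

Answer: normal form = S^7(Z)  (in 20 steps)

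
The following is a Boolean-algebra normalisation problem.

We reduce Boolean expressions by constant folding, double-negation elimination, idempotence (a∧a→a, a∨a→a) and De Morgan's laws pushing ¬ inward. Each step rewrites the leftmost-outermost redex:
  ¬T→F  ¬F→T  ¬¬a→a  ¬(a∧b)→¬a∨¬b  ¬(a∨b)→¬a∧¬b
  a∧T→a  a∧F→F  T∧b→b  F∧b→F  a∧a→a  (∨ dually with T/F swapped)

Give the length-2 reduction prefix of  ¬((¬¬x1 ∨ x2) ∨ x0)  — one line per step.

Answer: after 2 steps: (¬¬¬x1 ∧ ¬x2) ∧ ¬x0

Reduction:
  start: ¬((¬¬x1 ∨ x2) ∨ x0)
  →1  ¬(¬¬x1 ∨ x2) ∧ ¬x0
  →2  (¬¬¬x1 ∧ ¬x2) ∧ ¬x0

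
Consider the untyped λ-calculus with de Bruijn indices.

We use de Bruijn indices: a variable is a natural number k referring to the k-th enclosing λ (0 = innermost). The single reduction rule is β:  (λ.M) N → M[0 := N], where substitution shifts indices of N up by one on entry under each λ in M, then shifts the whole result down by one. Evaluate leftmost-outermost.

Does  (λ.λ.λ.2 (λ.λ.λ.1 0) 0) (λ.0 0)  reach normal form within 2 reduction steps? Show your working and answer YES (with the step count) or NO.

Answer: NO — after 2 steps the term is λ.λ.(λ.λ.λ.1 0) (λ.λ.λ.1 0) 0, not yet normal

Working:
  start: (λ.λ.λ.2 (λ.λ.λ.1 0) 0) (λ.0 0)
  →1  λ.λ.(λ.0 0) (λ.λ.λ.1 0) 0
  →2  λ.λ.(λ.λ.λ.1 0) (λ.λ.λ.1 0) 0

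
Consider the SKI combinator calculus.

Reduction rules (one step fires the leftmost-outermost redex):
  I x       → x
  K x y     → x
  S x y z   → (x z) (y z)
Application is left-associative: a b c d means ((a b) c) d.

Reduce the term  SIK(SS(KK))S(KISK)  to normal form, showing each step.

  start: SIK(SS(KK))S(KISK)
  [1] I(SS(KK))(K(SS(KK)))S(KISK)
  [2] SS(KK)(K(SS(KK)))S(KISK)
  [3] S(K(SS(KK)))(KK(K(SS(KK))))S(KISK)
  [4] K(SS(KK))S(KK(K(SS(KK)))S)(KISK)
  [5] SS(KK)(KK(K(SS(KK)))S)(KISK)
  [6] S(KK(K(SS(KK)))S)(KK(KK(K(SS(KK)))S))(KISK)
  [7] KK(K(SS(KK)))S(KISK)(KK(KK(K(SS(KK)))S)(KISK))
  [8] KS(KISK)(KK(KK(K(SS(KK)))S)(KISK))
  [9] S(KK(KK(K(SS(KK)))S)(KISK))
  [10] S(K(KISK))
  [11] S(K(IK))
  [12] S(KK)

Answer: normal form = S(KK)  (in 12 steps)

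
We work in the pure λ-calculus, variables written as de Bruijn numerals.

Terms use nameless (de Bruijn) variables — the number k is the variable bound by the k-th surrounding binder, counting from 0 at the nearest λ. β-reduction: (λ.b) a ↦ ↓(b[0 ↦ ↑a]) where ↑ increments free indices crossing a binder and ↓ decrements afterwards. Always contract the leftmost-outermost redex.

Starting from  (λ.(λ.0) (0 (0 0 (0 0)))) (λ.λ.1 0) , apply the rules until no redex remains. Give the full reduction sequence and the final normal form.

  start: (λ.(λ.0) (0 (0 0 (0 0)))) (λ.λ.1 0)
  step 1: (λ.0) ((λ.λ.1 0) ((λ.λ.1 0) (λ.λ.1 0) ((λ.λ.1 0) (λ.λ.1 0))))
  step 2: (λ.λ.1 0) ((λ.λ.1 0) (λ.λ.1 0) ((λ.λ.1 0) (λ.λ.1 0)))
  step 3: λ.(λ.λ.1 0) (λ.λ.1 0) ((λ.λ.1 0) (λ.λ.1 0)) 0
  step 4: λ.(λ.(λ.λ.1 0) 0) ((λ.λ.1 0) (λ.λ.1 0)) 0
  step 5: λ.(λ.λ.1 0) ((λ.λ.1 0) (λ.λ.1 0)) 0
  step 6: λ.(λ.(λ.λ.1 0) (λ.λ.1 0) 0) 0
  step 7: λ.(λ.λ.1 0) (λ.λ.1 0) 0
  step 8: λ.(λ.(λ.λ.1 0) 0) 0
  step 9: λ.(λ.λ.1 0) 0
  step 10: λ.λ.1 0

Answer: normal form = λ.λ.1 0  (in 10 steps)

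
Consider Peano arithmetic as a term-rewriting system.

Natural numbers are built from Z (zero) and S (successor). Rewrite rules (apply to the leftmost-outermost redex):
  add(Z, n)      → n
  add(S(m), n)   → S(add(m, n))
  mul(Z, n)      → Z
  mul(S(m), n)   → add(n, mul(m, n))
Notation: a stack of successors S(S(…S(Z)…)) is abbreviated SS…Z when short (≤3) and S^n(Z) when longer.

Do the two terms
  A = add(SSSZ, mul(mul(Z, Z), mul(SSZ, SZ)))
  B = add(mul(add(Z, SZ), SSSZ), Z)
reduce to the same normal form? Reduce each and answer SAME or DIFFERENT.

Answer: SAME — A ⇓ SSSZ, B ⇓ SSSZ

Working:
Term A:
  start: add(SSSZ, mul(mul(Z, Z), mul(SSZ, SZ)))
  →1  S(add(SSZ, mul(mul(Z, Z), mul(SSZ, SZ))))
  →2  S(S(add(SZ, mul(mul(Z, Z), mul(SSZ, SZ)))))
  →3  S(S(S(add(Z, mul(mul(Z, Z), mul(SSZ, SZ))))))
  →4  S(S(S(mul(mul(Z, Z), mul(SSZ, SZ)))))
  →5  S(S(S(mul(Z, mul(SSZ, SZ)))))
  →6  SSSZ

Term B:
  start: add(mul(add(Z, SZ), SSSZ), Z)
  →1  add(mul(SZ, SSSZ), Z)
  →2  add(add(SSSZ, mul(Z, SSSZ)), Z)
  →3  add(S(add(SSZ, mul(Z, SSSZ))), Z)
  →4  S(add(add(SSZ, mul(Z, SSSZ)), Z))
  →5  S(add(S(add(SZ, mul(Z, SSSZ))), Z))
  →6  S(S(add(add(SZ, mul(Z, SSSZ)), Z)))
  →7  S(S(add(S(add(Z, mul(Z, SSSZ))), Z)))
  →8  S(S(S(add(add(Z, mul(Z, SSSZ)), Z))))
  →9  S(S(S(add(mul(Z, SSSZ), Z))))
  →10  S(S(S(add(Z, Z))))
  →11  SSSZ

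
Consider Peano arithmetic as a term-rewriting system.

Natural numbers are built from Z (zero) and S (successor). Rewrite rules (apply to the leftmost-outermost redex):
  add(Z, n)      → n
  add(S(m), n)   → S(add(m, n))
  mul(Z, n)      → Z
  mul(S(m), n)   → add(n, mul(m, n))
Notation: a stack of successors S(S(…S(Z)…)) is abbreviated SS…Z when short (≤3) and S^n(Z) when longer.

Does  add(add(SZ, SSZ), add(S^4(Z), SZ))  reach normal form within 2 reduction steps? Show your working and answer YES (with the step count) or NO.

  start: add(add(SZ, SSZ), add(S^4(Z), SZ))
  step 1: add(S(add(Z, SSZ)), add(S^4(Z), SZ))
  step 2: S(add(add(Z, SSZ), add(S^4(Z), SZ)))

Answer: NO — after 2 steps the term is S(add(add(Z, SSZ), add(S^4(Z), SZ))), not yet normal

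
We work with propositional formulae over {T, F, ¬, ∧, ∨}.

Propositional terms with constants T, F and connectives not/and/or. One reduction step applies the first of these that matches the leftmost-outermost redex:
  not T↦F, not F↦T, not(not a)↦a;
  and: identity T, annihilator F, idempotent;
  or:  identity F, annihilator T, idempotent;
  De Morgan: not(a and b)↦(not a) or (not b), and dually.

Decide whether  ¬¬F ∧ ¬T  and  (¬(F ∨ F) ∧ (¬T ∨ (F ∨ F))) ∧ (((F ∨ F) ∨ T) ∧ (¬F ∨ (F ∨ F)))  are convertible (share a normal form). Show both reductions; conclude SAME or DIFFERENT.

Term A:
  start: ¬¬F ∧ ¬T
  [1] F ∧ ¬T
  [2] F

Term B:
  start: (¬(F ∨ F) ∧ (¬T ∨ (F ∨ F))) ∧ (((F ∨ F) ∨ T) ∧ (¬F ∨ (F ∨ F)))
  [1] ((¬F ∧ ¬F) ∧ (¬T ∨ (F ∨ F))) ∧ (((F ∨ F) ∨ T) ∧ (¬F ∨ (F ∨ F)))
  [2] (¬F ∧ (¬T ∨ (F ∨ F))) ∧ (((F ∨ F) ∨ T) ∧ (¬F ∨ (F ∨ F)))
  [3] (T ∧ (¬T ∨ (F ∨ F))) ∧ (((F ∨ F) ∨ T) ∧ (¬F ∨ (F ∨ F)))
  [4] (¬T ∨ (F ∨ F)) ∧ (((F ∨ F) ∨ T) ∧ (¬F ∨ (F ∨ F)))
  [5] (F ∨ (F ∨ F)) ∧ (((F ∨ F) ∨ T) ∧ (¬F ∨ (F ∨ F)))
  [6] (F ∨ F) ∧ (((F ∨ F) ∨ T) ∧ (¬F ∨ (F ∨ F)))
  [7] F ∧ (((F ∨ F) ∨ T) ∧ (¬F ∨ (F ∨ F)))
  [8] F

Answer: SAME — A ⇓ F, B ⇓ F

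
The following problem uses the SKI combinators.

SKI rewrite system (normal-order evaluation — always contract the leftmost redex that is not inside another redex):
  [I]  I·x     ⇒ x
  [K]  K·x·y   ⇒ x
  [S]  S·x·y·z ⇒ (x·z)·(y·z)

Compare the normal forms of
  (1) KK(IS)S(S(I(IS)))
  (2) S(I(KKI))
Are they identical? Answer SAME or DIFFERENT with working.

Term A:
  start: KK(IS)S(S(I(IS)))
  [1] KS(S(I(IS)))
  [2] S

Term B:
  start: S(I(KKI))
  [1] S(KKI)
  [2] SK

Answer: DIFFERENT — A ⇓ S, B ⇓ SK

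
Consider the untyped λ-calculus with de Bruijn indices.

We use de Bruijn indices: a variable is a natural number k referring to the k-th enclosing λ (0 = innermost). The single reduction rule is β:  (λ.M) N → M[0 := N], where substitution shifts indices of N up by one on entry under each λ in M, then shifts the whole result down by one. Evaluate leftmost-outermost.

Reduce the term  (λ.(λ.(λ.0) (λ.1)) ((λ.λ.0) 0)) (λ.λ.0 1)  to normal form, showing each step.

Answer: normal form = λ.λ.0  (in 4 steps)

Reduction:
  start: (λ.(λ.(λ.0) (λ.1)) ((λ.λ.0) 0)) (λ.λ.0 1)
  →1  (λ.(λ.0) (λ.1)) ((λ.λ.0) (λ.λ.0 1))
  →2  (λ.0) (λ.(λ.λ.0) (λ.λ.0 1))
  →3  λ.(λ.λ.0) (λ.λ.0 1)
  →4  λ.λ.0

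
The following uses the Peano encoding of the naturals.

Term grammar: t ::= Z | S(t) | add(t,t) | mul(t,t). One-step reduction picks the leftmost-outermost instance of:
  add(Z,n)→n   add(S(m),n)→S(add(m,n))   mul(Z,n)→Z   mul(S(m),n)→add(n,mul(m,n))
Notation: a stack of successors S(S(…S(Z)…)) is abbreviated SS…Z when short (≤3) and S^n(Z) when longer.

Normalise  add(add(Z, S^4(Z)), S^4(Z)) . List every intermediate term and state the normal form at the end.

  start: add(add(Z, S^4(Z)), S^4(Z))
  →1  add(S^4(Z), S^4(Z))
  →2  S(add(SSSZ, S^4(Z)))
  →3  S(S(add(SSZ, S^4(Z))))
  →4  S(S(S(add(SZ, S^4(Z)))))
  →5  S(S(S(S(add(Z, S^4(Z))))))
  →6  S^8(Z)

Answer: normal form = S^8(Z)  (in 6 steps)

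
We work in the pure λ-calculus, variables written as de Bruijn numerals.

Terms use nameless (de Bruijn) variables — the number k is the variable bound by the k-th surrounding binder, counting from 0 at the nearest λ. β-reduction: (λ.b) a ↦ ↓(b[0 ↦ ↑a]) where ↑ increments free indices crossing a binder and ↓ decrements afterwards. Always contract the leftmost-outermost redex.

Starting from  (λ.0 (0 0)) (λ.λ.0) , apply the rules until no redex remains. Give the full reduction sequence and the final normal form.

  start: (λ.0 (0 0)) (λ.λ.0)
  [1] (λ.λ.0) ((λ.λ.0) (λ.λ.0))
  [2] λ.0

Answer: normal form = λ.0  (in 2 steps)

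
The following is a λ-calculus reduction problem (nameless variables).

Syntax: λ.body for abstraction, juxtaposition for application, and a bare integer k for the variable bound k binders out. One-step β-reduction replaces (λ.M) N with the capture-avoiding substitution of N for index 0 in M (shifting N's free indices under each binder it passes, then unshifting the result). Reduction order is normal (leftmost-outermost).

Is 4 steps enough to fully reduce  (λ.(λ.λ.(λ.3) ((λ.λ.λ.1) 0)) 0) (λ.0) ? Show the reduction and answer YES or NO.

  start: (λ.(λ.λ.(λ.3) ((λ.λ.λ.1) 0)) 0) (λ.0)
  step 1: (λ.λ.(λ.λ.0) ((λ.λ.λ.1) 0)) (λ.0)
  step 2: λ.(λ.λ.0) ((λ.λ.λ.1) 0)
  step 3: λ.λ.0

Answer: YES — reaches normal form λ.λ.0 in 3 ≤ 4 steps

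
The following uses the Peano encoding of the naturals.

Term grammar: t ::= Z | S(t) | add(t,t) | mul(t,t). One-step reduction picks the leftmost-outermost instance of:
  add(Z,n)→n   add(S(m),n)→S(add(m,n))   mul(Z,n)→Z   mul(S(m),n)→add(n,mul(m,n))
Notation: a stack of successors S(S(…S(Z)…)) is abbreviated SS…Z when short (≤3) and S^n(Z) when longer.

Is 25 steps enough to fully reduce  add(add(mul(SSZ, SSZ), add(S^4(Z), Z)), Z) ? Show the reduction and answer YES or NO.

  start: add(add(mul(SSZ, SSZ), add(S^4(Z), Z)), Z)
  [1] add(add(add(SSZ, mul(SZ, SSZ)), add(S^4(Z), Z)), Z)
  [2] add(add(S(add(SZ, mul(SZ, SSZ))), add(S^4(Z), Z)), Z)
  [3] add(S(add(add(SZ, mul(SZ, SSZ)), add(S^4(Z), Z))), Z)
  [4] S(add(add(add(SZ, mul(SZ, SSZ)), add(S^4(Z), Z)), Z))
  [5] S(add(add(S(add(Z, mul(SZ, SSZ))), add(S^4(Z), Z)), Z))
  [6] S(add(S(add(add(Z, mul(SZ, SSZ)), add(S^4(Z), Z))), Z))
  [7] S(S(add(add(add(Z, mul(SZ, SSZ)), add(S^4(Z), Z)), Z)))
  [8] S(S(add(add(mul(SZ, SSZ), add(S^4(Z), Z)), Z)))
  [9] S(S(add(add(add(SSZ, mul(Z, SSZ)), add(S^4(Z), Z)), Z)))
  [10] S(S(add(add(S(add(SZ, mul(Z, SSZ))), add(S^4(Z), Z)), Z)))
  [11] S(S(add(S(add(add(SZ, mul(Z, SSZ)), add(S^4(Z), Z))), Z)))
  [12] S(S(S(add(add(add(SZ, mul(Z, SSZ)), add(S^4(Z), Z)), Z))))
  [13] S(S(S(add(add(S(add(Z, mul(Z, SSZ))), add(S^4(Z), Z)), Z))))
  [14] S(S(S(add(S(add(add(Z, mul(Z, SSZ)), add(S^4(Z), Z))), Z))))
  [15] S(S(S(S(add(add(add(Z, mul(Z, SSZ)), add(S^4(Z), Z)), Z)))))
  [16] S(S(S(S(add(add(mul(Z, SSZ), add(S^4(Z), Z)), Z)))))
  [17] S(S(S(S(add(add(Z, add(S^4(Z), Z)), Z)))))
  [18] S(S(S(S(add(add(S^4(Z), Z), Z)))))
  [19] S(S(S(S(add(S(add(SSSZ, Z)), Z)))))
  [20] S(S(S(S(S(add(add(SSSZ, Z), Z))))))
  [21] S(S(S(S(S(add(S(add(SSZ, Z)), Z))))))
  [22] S(S(S(S(S(S(add(add(SSZ, Z), Z)))))))
  [23] S(S(S(S(S(S(add(S(add(SZ, Z)), Z)))))))
  [24] S(S(S(S(S(S(S(add(add(SZ, Z), Z))))))))
  [25] S(S(S(S(S(S(S(add(S(add(Z, Z)), Z))))))))

Answer: NO — after 25 steps the term is S(S(S(S(S(S(S(add(S(add(Z, Z)), Z)))))))), not yet normal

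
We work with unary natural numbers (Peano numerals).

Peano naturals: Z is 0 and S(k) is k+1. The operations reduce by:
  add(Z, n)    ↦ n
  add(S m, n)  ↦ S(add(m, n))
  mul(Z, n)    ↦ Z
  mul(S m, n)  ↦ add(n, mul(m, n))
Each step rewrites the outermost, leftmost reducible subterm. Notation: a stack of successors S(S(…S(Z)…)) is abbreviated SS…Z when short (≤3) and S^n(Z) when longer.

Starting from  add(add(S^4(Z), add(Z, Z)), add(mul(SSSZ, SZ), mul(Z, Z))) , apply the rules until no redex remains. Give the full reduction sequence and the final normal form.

Answer: normal form = S^7(Z)  (in 26 steps)

Working:
  start: add(add(S^4(Z), add(Z, Z)), add(mul(SSSZ, SZ), mul(Z, Z)))
  →1  add(S(add(SSSZ, add(Z, Z))), add(mul(SSSZ, SZ), mul(Z, Z)))
  →2  S(add(add(SSSZ, add(Z, Z)), add(mul(SSSZ, SZ), mul(Z, Z))))
  →3  S(add(S(add(SSZ, add(Z, Z))), add(mul(SSSZ, SZ), mul(Z, Z))))
  →4  S(S(add(add(SSZ, add(Z, Z)), add(mul(SSSZ, SZ), mul(Z, Z)))))
  →5  S(S(add(S(add(SZ, add(Z, Z))), add(mul(SSSZ, SZ), mul(Z, Z)))))
  →6  S(S(S(add(add(SZ, add(Z, Z)), add(mul(SSSZ, SZ), mul(Z, Z))))))
  →7  S(S(S(add(S(add(Z, add(Z, Z))), add(mul(SSSZ, SZ), mul(Z, Z))))))
  →8  S(S(S(S(add(add(Z, add(Z, Z)), add(mul(SSSZ, SZ), mul(Z, Z)))))))
  →9  S(S(S(S(add(add(Z, Z), add(mul(SSSZ, SZ), mul(Z, Z)))))))
  →10  S(S(S(S(add(Z, add(mul(SSSZ, SZ), mul(Z, Z)))))))
  →11  S(S(S(S(add(mul(SSSZ, SZ), mul(Z, Z))))))
  →12  S(S(S(S(add(add(SZ, mul(SSZ, SZ)), mul(Z, Z))))))
  →13  S(S(S(S(add(S(add(Z, mul(SSZ, SZ))), mul(Z, Z))))))
  →14  S(S(S(S(S(add(add(Z, mul(SSZ, SZ)), mul(Z, Z)))))))
  →15  S(S(S(S(S(add(mul(SSZ, SZ), mul(Z, Z)))))))
  →16  S(S(S(S(S(add(add(SZ, mul(SZ, SZ)), mul(Z, Z)))))))
  →17  S(S(S(S(S(add(S(add(Z, mul(SZ, SZ))), mul(Z, Z)))))))
  →18  S(S(S(S(S(S(add(add(Z, mul(SZ, SZ)), mul(Z, Z))))))))
  →19  S(S(S(S(S(S(add(mul(SZ, SZ), mul(Z, Z))))))))
  →20  S(S(S(S(S(S(add(add(SZ, mul(Z, SZ)), mul(Z, Z))))))))
  →21  S(S(S(S(S(S(add(S(add(Z, mul(Z, SZ))), mul(Z, Z))))))))
  →22  S(S(S(S(S(S(S(add(add(Z, mul(Z, SZ)), mul(Z, Z)))))))))
  →23  S(S(S(S(S(S(S(add(mul(Z, SZ), mul(Z, Z)))))))))
  →24  S(S(S(S(S(S(S(add(Z, mul(Z, Z)))))))))
  →25  S(S(S(S(S(S(S(mul(Z, Z))))))))
  →26  S^7(Z)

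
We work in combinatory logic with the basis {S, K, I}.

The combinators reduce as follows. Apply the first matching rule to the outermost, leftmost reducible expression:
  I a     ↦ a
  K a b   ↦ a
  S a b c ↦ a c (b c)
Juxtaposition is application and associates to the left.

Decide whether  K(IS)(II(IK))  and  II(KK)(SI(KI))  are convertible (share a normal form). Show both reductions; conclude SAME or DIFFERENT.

Answer: DIFFERENT — A ⇓ S, B ⇓ K

Working:
Term A:
  start: K(IS)(II(IK))
  →1  IS
  →2  S

Term B:
  start: II(KK)(SI(KI))
  →1  I(KK)(SI(KI))
  →2  KK(SI(KI))
  →3  K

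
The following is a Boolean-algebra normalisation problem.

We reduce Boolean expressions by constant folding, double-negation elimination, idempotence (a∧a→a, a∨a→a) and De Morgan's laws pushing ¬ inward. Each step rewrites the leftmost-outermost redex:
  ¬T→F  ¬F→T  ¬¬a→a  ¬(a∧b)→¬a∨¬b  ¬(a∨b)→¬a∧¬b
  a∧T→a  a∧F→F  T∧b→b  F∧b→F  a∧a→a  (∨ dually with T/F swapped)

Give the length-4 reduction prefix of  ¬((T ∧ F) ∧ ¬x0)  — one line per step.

Answer: after 4 steps: ¬F ∨ ¬¬x0

Derivation:
  start: ¬((T ∧ F) ∧ ¬x0)
  →1  ¬(T ∧ F) ∨ ¬¬x0
  →2  (¬T ∨ ¬F) ∨ ¬¬x0
  →3  (F ∨ ¬F) ∨ ¬¬x0
  →4  ¬F ∨ ¬¬x0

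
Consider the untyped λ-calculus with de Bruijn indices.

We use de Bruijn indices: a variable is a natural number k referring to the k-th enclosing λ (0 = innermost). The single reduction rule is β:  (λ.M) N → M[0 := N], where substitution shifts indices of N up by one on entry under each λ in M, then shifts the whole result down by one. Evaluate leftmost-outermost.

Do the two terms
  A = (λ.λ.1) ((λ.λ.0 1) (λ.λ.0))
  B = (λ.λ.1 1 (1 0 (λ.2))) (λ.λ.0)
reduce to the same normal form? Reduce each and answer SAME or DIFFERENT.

Answer: DIFFERENT — A ⇓ λ.λ.0 (λ.λ.0), B ⇓ λ.λ.λ.λ.0

Reduction:
Term A:
  start: (λ.λ.1) ((λ.λ.0 1) (λ.λ.0))
  →1  λ.(λ.λ.0 1) (λ.λ.0)
  →2  λ.λ.0 (λ.λ.0)

Term B:
  start: (λ.λ.1 1 (1 0 (λ.2))) (λ.λ.0)
  →1  λ.(λ.λ.0) (λ.λ.0) ((λ.λ.0) 0 (λ.λ.λ.0))
  →2  λ.(λ.0) ((λ.λ.0) 0 (λ.λ.λ.0))
  →3  λ.(λ.λ.0) 0 (λ.λ.λ.0)
  →4  λ.(λ.0) (λ.λ.λ.0)
  →5  λ.λ.λ.λ.0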